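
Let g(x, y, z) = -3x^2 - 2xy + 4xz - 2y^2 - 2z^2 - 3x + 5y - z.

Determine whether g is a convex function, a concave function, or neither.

concave

g is quadratic, so its Hessian is the constant matrix H = [[-6, -2, 4], [-2, -4, 0], [4, 0, -4]].
Leading principal minors: -6, 20, -16.
Signs alternate −, +, − ⇒ H ≺ 0 ⇒ concave.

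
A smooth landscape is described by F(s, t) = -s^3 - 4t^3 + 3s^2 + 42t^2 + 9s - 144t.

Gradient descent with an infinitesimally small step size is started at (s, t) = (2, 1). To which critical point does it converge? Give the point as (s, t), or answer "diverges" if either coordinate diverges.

(-1, 3)

F is separable, so gradient descent decouples: s follows -∂F/∂s, t follows -∂F/∂t.
∂F/∂s = -3(s - 3)(s + 1); at s=2 this is 9, so s decreases.
∂F/∂t = -12(t - 4)(t - 3); at t=1 this is -72, so t increases.
s converges to its nearest critical value -1 (a local min of the s-part); t converges to 3. The iterate converges to (-1, 3).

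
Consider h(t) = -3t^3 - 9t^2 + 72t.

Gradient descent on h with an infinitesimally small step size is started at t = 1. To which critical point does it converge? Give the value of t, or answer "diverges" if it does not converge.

h'(t) = -9(t - 2)(t + 4), so h'(1) = 45.
Gradient descent moves in the -h' direction, i.e. t is decreasing.
The nearest critical point in that direction is t = -4, where h'' = 54 > 0 (a local minimum). The iterate converges there.

-4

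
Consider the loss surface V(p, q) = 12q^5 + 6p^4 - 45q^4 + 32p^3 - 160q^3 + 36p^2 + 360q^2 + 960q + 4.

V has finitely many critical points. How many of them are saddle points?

V separates as a function of p plus a function of q, so ∇V=0 decouples.
∂V/∂p = 24p(p + 1)(p + 3) = 0 at p ∈ {-3, -1, 0}; ∂V/∂q = 60(q - 4)(q - 2)(q + 1)(q + 2) = 0 at q ∈ {-2, -1, 2, 4}.
The Hessian is diagonal: diag(V_pp, V_qq). Second derivatives: V_pp(-3)=144, V_pp(-1)=-48, V_pp(0)=72; V_qq(-2)=-1440, V_qq(-1)=900, V_qq(2)=-1440, V_qq(4)=3600.
Saddle points occur where the two diagonal entries have opposite signs: (-3, -2), (-3, 2), (-1, -1), (-1, 4), (0, -2), (0, 2). Count: 6.

6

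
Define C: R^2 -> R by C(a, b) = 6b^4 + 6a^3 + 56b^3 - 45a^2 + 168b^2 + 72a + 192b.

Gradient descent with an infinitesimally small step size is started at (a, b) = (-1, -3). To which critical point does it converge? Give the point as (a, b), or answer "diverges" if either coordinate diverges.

C is separable, so gradient descent decouples: a follows -∂C/∂a, b follows -∂C/∂b.
∂C/∂a = 18(a - 4)(a - 1); at a=-1 this is 180, so a decreases.
∂C/∂b = 24(b + 1)(b + 2)(b + 4); at b=-3 this is 48, so b decreases.
The a-coordinate has no critical point in that direction and runs off to infinity.

diverges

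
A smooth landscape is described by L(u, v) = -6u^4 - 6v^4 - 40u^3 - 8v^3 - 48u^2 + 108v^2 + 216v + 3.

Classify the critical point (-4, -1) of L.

saddle point

The mixed partial ∂²L/∂u∂v is 0, so the Hessian at any point is diag(L_uu, L_vv) = diag(-24(3u^2 + 10u + 4), 24(-3v^2 - 2v + 9)).
At (-4, -1): H = diag(-288, 192).
The eigenvalues have opposite signs, so H is indefinite: a saddle point.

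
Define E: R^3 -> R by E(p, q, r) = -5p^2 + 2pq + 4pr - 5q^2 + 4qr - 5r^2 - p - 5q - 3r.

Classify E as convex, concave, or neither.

E is quadratic, so its Hessian is the constant matrix H = [[-10, 2, 4], [2, -10, 4], [4, 4, -10]].
Leading principal minors: -10, 96, -576.
Signs alternate −, +, − ⇒ H ≺ 0 ⇒ concave.

concave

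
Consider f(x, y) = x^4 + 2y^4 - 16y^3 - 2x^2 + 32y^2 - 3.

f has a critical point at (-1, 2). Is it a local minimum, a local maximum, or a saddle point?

The mixed partial ∂²f/∂x∂y is 0, so the Hessian at any point is diag(f_xx, f_yy) = diag(4(3x^2 - 1), 8(3y^2 - 12y + 8)).
At (-1, 2): H = diag(8, -32).
The eigenvalues have opposite signs, so H is indefinite: a saddle point.

saddle point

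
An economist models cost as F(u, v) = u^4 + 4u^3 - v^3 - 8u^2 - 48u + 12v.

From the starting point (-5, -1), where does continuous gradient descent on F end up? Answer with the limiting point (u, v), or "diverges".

F is separable, so gradient descent decouples: u follows -∂F/∂u, v follows -∂F/∂v.
∂F/∂u = 4(u - 2)(u + 2)(u + 3); at u=-5 this is -168, so u increases.
∂F/∂v = -3(v - 2)(v + 2); at v=-1 this is 9, so v decreases.
u converges to its nearest critical value -3 (a local min of the u-part); v converges to -2. The iterate converges to (-3, -2).

(-3, -2)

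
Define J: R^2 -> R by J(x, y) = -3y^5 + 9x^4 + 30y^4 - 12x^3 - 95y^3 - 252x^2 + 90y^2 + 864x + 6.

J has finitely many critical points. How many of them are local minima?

J separates as a function of x plus a function of y, so ∇J=0 decouples.
∂J/∂x = 36(x - 3)(x - 2)(x + 4) = 0 at x ∈ {-4, 2, 3}; ∂J/∂y = -15y(y - 4)(y - 3)(y - 1) = 0 at y ∈ {0, 1, 3, 4}.
The Hessian is diagonal: diag(J_xx, J_yy). Second derivatives: J_xx(-4)=1512, J_xx(2)=-216, J_xx(3)=252; J_yy(0)=180, J_yy(1)=-90, J_yy(3)=90, J_yy(4)=-180.
Local minima occur where both diagonal entries positive: (-4, 0), (-4, 3), (3, 0), (3, 3). Count: 4.

4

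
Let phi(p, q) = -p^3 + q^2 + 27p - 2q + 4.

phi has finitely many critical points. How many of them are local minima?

phi separates as a function of p plus a function of q, so ∇phi=0 decouples.
∂phi/∂p = -3(p - 3)(p + 3) = 0 at p ∈ {-3, 3}; ∂phi/∂q = 2(q - 1) = 0 at q ∈ {1}.
The Hessian is diagonal: diag(phi_pp, phi_qq). Second derivatives: phi_pp(-3)=18, phi_pp(3)=-18; phi_qq(1)=2.
Local minima occur where both diagonal entries positive: (-3, 1). Count: 1.

1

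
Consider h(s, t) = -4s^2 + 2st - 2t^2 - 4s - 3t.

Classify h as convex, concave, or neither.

h is quadratic, so its Hessian is the constant matrix H = [[-8, 2], [2, -4]].
det(H) = 28, tr(H) = -12.
det(H) > 0 and tr(H) < 0, so H is negative definite everywhere: concave.

concave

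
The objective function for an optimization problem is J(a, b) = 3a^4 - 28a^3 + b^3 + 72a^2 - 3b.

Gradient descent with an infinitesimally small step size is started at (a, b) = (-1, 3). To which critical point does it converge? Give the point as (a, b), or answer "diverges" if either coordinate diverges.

(0, 1)

J is separable, so gradient descent decouples: a follows -∂J/∂a, b follows -∂J/∂b.
∂J/∂a = 12a(a - 4)(a - 3); at a=-1 this is -240, so a increases.
∂J/∂b = 3(b - 1)(b + 1); at b=3 this is 24, so b decreases.
a converges to its nearest critical value 0 (a local min of the a-part); b converges to 1. The iterate converges to (0, 1).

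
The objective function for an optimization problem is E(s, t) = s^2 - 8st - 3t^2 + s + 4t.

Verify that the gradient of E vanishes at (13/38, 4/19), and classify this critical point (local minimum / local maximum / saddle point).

saddle point

∇E = (2s - 8t + 1, -8s - 6t + 4); substituting (13/38, 4/19) gives ∇E = (0, 0), so (13/38, 4/19) is indeed a critical point.
The Hessian of E is constant: H = [[2, -8], [-8, -6]].
det(H) = 2·(-6) − (-8)² = -76.
Since det(H) < 0, H is indefinite and the critical point is a saddle point.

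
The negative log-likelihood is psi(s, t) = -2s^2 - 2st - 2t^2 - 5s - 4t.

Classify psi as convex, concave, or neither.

concave

psi is quadratic, so its Hessian is the constant matrix H = [[-4, -2], [-2, -4]].
det(H) = 12, tr(H) = -8.
det(H) > 0 and tr(H) < 0, so H is negative definite everywhere: concave.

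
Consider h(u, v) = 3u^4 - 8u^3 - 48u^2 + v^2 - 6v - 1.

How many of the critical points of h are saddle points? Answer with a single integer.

h separates as a function of u plus a function of v, so ∇h=0 decouples.
∂h/∂u = 12u(u - 4)(u + 2) = 0 at u ∈ {-2, 0, 4}; ∂h/∂v = 2(v - 3) = 0 at v ∈ {3}.
The Hessian is diagonal: diag(h_uu, h_vv). Second derivatives: h_uu(-2)=144, h_uu(0)=-96, h_uu(4)=288; h_vv(3)=2.
Saddle points occur where the two diagonal entries have opposite signs: (0, 3). Count: 1.

1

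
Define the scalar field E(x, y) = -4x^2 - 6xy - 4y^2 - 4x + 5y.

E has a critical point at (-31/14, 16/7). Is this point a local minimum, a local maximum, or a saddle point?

local maximum

The Hessian of E is constant: H = [[-8, -6], [-6, -8]].
det(H) = (-8)·(-8) − (-6)² = 28.
det(H) > 0 and tr(H) = -16 < 0, so H is negative definite and the point is a local maximum.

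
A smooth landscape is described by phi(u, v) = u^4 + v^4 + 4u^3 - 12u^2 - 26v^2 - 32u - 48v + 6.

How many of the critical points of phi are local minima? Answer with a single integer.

4

phi separates as a function of u plus a function of v, so ∇phi=0 decouples.
∂phi/∂u = 4(u - 2)(u + 1)(u + 4) = 0 at u ∈ {-4, -1, 2}; ∂phi/∂v = 4(v - 4)(v + 1)(v + 3) = 0 at v ∈ {-3, -1, 4}.
The Hessian is diagonal: diag(phi_uu, phi_vv). Second derivatives: phi_uu(-4)=72, phi_uu(-1)=-36, phi_uu(2)=72; phi_vv(-3)=56, phi_vv(-1)=-40, phi_vv(4)=140.
Local minima occur where both diagonal entries positive: (-4, -3), (-4, 4), (2, -3), (2, 4). Count: 4.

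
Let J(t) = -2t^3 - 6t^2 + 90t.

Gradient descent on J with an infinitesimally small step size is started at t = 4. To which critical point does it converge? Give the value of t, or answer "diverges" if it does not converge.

diverges

J'(t) = -6(t - 3)(t + 5), so J'(4) = -54.
Gradient descent moves in the -J' direction, i.e. t is increasing.
There is no critical point above t=4, and J' keeps the same sign, so the iterate runs off to +∞.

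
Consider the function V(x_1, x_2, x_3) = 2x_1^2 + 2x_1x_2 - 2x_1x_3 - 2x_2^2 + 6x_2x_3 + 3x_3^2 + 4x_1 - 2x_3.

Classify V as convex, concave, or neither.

V is quadratic, so its Hessian is the constant matrix H = [[4, 2, -2], [2, -4, 6], [-2, 6, 6]].
Leading principal minors: 4, -20, -296.
Neither pattern holds ⇒ H is indefinite ⇒ neither convex nor concave.

neither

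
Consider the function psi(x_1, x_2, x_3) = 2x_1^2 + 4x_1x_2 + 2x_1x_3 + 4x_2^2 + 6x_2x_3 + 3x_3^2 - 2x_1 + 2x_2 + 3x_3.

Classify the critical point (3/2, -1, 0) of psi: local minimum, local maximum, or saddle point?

local minimum

The Hessian is constant: H = [[4, 4, 2], [4, 8, 6], [2, 6, 6]].
Leading principal minors: Δ₁ = 4, Δ₂ = 16, Δ₃ = 16.
All leading minors are positive, so H is positive definite: a local minimum.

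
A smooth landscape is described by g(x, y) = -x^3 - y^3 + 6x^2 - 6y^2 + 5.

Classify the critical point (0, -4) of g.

local minimum

The mixed partial ∂²g/∂x∂y is 0, so the Hessian at any point is diag(g_xx, g_yy) = diag(6(-x + 2), -6(y + 2)).
At (0, -4): H = diag(12, 12).
Both eigenvalues are positive, so H is positive definite: a local minimum.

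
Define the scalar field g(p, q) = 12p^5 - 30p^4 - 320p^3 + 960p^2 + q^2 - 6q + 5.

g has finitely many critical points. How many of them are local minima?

2

g separates as a function of p plus a function of q, so ∇g=0 decouples.
∂g/∂p = 60p(p - 4)(p - 2)(p + 4) = 0 at p ∈ {-4, 0, 2, 4}; ∂g/∂q = 2(q - 3) = 0 at q ∈ {3}.
The Hessian is diagonal: diag(g_pp, g_qq). Second derivatives: g_pp(-4)=-11520, g_pp(0)=1920, g_pp(2)=-1440, g_pp(4)=3840; g_qq(3)=2.
Local minima occur where both diagonal entries positive: (0, 3), (4, 3). Count: 2.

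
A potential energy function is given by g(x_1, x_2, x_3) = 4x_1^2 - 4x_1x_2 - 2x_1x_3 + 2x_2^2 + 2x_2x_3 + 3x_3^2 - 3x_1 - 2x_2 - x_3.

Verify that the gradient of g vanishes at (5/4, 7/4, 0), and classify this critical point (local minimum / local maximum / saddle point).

local minimum

∇g = (8x_1 - 4x_2 - 2x_3 - 3, -4x_1 + 4x_2 + 2x_3 - 2, -2x_1 + 2x_2 + 6x_3 - 1); substituting (5/4, 7/4, 0) gives ∇g = (0, 0, 0), so (5/4, 7/4, 0) is indeed a critical point.
The Hessian is constant: H = [[8, -4, -2], [-4, 4, 2], [-2, 2, 6]].
Leading principal minors: Δ₁ = 8, Δ₂ = 16, Δ₃ = 80.
All leading minors are positive, so H is positive definite: a local minimum.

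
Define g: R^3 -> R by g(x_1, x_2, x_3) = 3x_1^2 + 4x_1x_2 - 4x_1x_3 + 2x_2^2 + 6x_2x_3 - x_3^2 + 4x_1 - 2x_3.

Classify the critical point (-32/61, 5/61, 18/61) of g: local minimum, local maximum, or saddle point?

saddle point

The Hessian is constant: H = [[6, 4, -4], [4, 4, 6], [-4, 6, -2]].
Leading principal minors: Δ₁ = 6, Δ₂ = 8, Δ₃ = -488.
The minors fit neither the all-positive nor the alternating-sign pattern, so H is indefinite: a saddle point.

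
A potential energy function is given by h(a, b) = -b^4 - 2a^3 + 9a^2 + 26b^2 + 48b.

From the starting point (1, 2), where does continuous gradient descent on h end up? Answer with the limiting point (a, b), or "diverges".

h is separable, so gradient descent decouples: a follows -∂h/∂a, b follows -∂h/∂b.
∂h/∂a = -6a(a - 3); at a=1 this is 12, so a decreases.
∂h/∂b = -4(b - 4)(b + 1)(b + 3); at b=2 this is 120, so b decreases.
a converges to its nearest critical value 0 (a local min of the a-part); b converges to -1. The iterate converges to (0, -1).

(0, -1)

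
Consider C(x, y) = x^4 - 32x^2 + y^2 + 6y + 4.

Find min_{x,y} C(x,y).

-261

C(x,y) separates as P(x) + Q(y) + 4, so its minimum is min P + min Q + 4.
P'(x) = 4x(x - 4)(x + 4) vanishes at x ∈ {-4, 0, 4}; Q'(y) = 2y + 6 vanishes at y ∈ {-3}.
Local minima of P (where P''>0): P(-4)=-256, P(4)=-256. Local minima of Q: Q(-3)=-9.
So the global minimum of C is P(-4) + Q(-3) + 4 = -256 − 9 + 4 = -261, attained at (-4, -3).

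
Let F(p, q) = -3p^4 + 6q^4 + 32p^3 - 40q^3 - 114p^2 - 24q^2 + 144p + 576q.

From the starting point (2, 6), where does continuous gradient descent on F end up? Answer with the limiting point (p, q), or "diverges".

F is separable, so gradient descent decouples: p follows -∂F/∂p, q follows -∂F/∂q.
∂F/∂p = -12(p - 4)(p - 3)(p - 1); at p=2 this is -24, so p increases.
∂F/∂q = 24(q - 4)(q - 3)(q + 2); at q=6 this is 1152, so q decreases.
p converges to its nearest critical value 3 (a local min of the p-part); q converges to 4. The iterate converges to (3, 4).

(3, 4)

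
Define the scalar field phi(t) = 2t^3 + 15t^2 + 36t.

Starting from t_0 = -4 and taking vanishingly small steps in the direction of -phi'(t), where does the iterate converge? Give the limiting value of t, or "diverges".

diverges

phi'(t) = 6(t + 2)(t + 3), so phi'(-4) = 12.
Gradient descent moves in the -phi' direction, i.e. t is decreasing.
There is no critical point below t=-4, and phi' keeps the same sign, so the iterate runs off to −∞.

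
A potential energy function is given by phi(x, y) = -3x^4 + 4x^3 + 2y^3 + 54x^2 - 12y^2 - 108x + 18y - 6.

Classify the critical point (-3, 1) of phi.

The mixed partial ∂²phi/∂x∂y is 0, so the Hessian at any point is diag(phi_xx, phi_yy) = diag(12(-3x^2 + 2x + 9), 12(y - 2)).
At (-3, 1): H = diag(-288, -12).
Both eigenvalues are negative, so H is negative definite: a local maximum.

local maximum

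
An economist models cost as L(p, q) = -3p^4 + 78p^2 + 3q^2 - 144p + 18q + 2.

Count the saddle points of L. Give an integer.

2

L separates as a function of p plus a function of q, so ∇L=0 decouples.
∂L/∂p = -12(p - 3)(p - 1)(p + 4) = 0 at p ∈ {-4, 1, 3}; ∂L/∂q = 6(q + 3) = 0 at q ∈ {-3}.
The Hessian is diagonal: diag(L_pp, L_qq). Second derivatives: L_pp(-4)=-420, L_pp(1)=120, L_pp(3)=-168; L_qq(-3)=6.
Saddle points occur where the two diagonal entries have opposite signs: (-4, -3), (3, -3). Count: 2.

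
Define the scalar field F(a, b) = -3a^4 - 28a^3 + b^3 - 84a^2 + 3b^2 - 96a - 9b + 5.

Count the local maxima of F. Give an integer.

2

F separates as a function of a plus a function of b, so ∇F=0 decouples.
∂F/∂a = -12(a + 1)(a + 2)(a + 4) = 0 at a ∈ {-4, -2, -1}; ∂F/∂b = 3(b - 1)(b + 3) = 0 at b ∈ {-3, 1}.
The Hessian is diagonal: diag(F_aa, F_bb). Second derivatives: F_aa(-4)=-72, F_aa(-2)=24, F_aa(-1)=-36; F_bb(-3)=-12, F_bb(1)=12.
Local maxima occur where both diagonal entries negative: (-4, -3), (-1, -3). Count: 2.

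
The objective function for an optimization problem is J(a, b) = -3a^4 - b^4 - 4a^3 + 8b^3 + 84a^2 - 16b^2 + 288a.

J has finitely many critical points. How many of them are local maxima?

4

J separates as a function of a plus a function of b, so ∇J=0 decouples.
∂J/∂a = -12(a - 4)(a + 2)(a + 3) = 0 at a ∈ {-3, -2, 4}; ∂J/∂b = -4b(b - 4)(b - 2) = 0 at b ∈ {0, 2, 4}.
The Hessian is diagonal: diag(J_aa, J_bb). Second derivatives: J_aa(-3)=-84, J_aa(-2)=72, J_aa(4)=-504; J_bb(0)=-32, J_bb(2)=16, J_bb(4)=-32.
Local maxima occur where both diagonal entries negative: (-3, 0), (-3, 4), (4, 0), (4, 4). Count: 4.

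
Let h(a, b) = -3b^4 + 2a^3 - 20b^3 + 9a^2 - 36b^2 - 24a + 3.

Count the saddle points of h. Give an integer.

3

h separates as a function of a plus a function of b, so ∇h=0 decouples.
∂h/∂a = 6(a - 1)(a + 4) = 0 at a ∈ {-4, 1}; ∂h/∂b = -12b(b + 2)(b + 3) = 0 at b ∈ {-3, -2, 0}.
The Hessian is diagonal: diag(h_aa, h_bb). Second derivatives: h_aa(-4)=-30, h_aa(1)=30; h_bb(-3)=-36, h_bb(-2)=24, h_bb(0)=-72.
Saddle points occur where the two diagonal entries have opposite signs: (-4, -2), (1, -3), (1, 0). Count: 3.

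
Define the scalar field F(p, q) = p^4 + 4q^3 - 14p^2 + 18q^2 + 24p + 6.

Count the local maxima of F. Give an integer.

F separates as a function of p plus a function of q, so ∇F=0 decouples.
∂F/∂p = 4(p - 2)(p - 1)(p + 3) = 0 at p ∈ {-3, 1, 2}; ∂F/∂q = 12q(q + 3) = 0 at q ∈ {-3, 0}.
The Hessian is diagonal: diag(F_pp, F_qq). Second derivatives: F_pp(-3)=80, F_pp(1)=-16, F_pp(2)=20; F_qq(-3)=-36, F_qq(0)=36.
Local maxima occur where both diagonal entries negative: (1, -3). Count: 1.

1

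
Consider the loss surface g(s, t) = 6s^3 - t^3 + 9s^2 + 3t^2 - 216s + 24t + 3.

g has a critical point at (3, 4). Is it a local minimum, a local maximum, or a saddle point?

The mixed partial ∂²g/∂s∂t is 0, so the Hessian at any point is diag(g_ss, g_tt) = diag(18(2s + 1), 6(-t + 1)).
At (3, 4): H = diag(126, -18).
The eigenvalues have opposite signs, so H is indefinite: a saddle point.

saddle point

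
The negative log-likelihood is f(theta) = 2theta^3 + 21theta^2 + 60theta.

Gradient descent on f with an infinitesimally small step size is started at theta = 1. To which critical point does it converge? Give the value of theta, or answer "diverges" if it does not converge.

f'(theta) = 6(theta + 2)(theta + 5), so f'(1) = 108.
Gradient descent moves in the -f' direction, i.e. theta is decreasing.
The nearest critical point in that direction is theta = -2, where f'' = 18 > 0 (a local minimum). The iterate converges there.

-2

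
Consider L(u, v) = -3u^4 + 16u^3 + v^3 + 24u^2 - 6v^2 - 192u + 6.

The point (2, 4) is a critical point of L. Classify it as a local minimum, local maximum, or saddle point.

The mixed partial ∂²L/∂u∂v is 0, so the Hessian at any point is diag(L_uu, L_vv) = diag(12(-3u^2 + 8u + 4), 6(v - 2)).
At (2, 4): H = diag(96, 12).
Both eigenvalues are positive, so H is positive definite: a local minimum.

local minimum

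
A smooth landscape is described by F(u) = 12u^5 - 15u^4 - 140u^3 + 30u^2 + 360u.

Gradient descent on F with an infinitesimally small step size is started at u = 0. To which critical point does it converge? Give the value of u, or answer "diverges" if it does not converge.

-1

F'(u) = 60(u - 3)(u - 1)(u + 1)(u + 2), so F'(0) = 360.
Gradient descent moves in the -F' direction, i.e. u is decreasing.
The nearest critical point in that direction is u = -1, where F'' = 480 > 0 (a local minimum). The iterate converges there.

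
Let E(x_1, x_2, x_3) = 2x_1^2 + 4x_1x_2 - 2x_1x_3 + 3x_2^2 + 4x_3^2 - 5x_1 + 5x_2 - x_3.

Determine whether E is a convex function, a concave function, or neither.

E is quadratic, so its Hessian is the constant matrix H = [[4, 4, -2], [4, 6, 0], [-2, 0, 8]].
Leading principal minors: 4, 8, 40.
All positive ⇒ H ≻ 0 ⇒ convex.

convex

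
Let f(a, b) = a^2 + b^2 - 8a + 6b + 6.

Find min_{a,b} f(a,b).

f(a,b) separates as P(a) + Q(b) + 6, so its minimum is min P + min Q + 6.
P'(a) = 2a - 8 vanishes at a ∈ {4}; Q'(b) = 2b + 6 vanishes at b ∈ {-3}.
Local minima of P (where P''>0): P(4)=-16. Local minima of Q: Q(-3)=-9.
So the global minimum of f is P(4) + Q(-3) + 6 = -16 − 9 + 6 = -19, attained at (4, -3).

-19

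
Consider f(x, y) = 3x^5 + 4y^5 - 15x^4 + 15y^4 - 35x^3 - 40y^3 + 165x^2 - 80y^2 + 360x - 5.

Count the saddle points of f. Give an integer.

8

f separates as a function of x plus a function of y, so ∇f=0 decouples.
∂f/∂x = 15(x - 4)(x - 3)(x + 1)(x + 2) = 0 at x ∈ {-2, -1, 3, 4}; ∂f/∂y = 20y(y - 2)(y + 1)(y + 4) = 0 at y ∈ {-4, -1, 0, 2}.
The Hessian is diagonal: diag(f_xx, f_yy). Second derivatives: f_xx(-2)=-450, f_xx(-1)=300, f_xx(3)=-300, f_xx(4)=450; f_yy(-4)=-1440, f_yy(-1)=180, f_yy(0)=-160, f_yy(2)=720.
Saddle points occur where the two diagonal entries have opposite signs: (-2, -1), (-2, 2), (-1, -4), (-1, 0), (3, -1), (3, 2), (4, -4), (4, 0). Count: 8.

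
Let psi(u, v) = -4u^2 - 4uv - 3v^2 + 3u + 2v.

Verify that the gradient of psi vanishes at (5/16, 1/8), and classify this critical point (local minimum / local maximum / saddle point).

local maximum

∇psi = (-8u - 4v + 3, -4u - 6v + 2); substituting (5/16, 1/8) gives ∇psi = (0, 0), so (5/16, 1/8) is indeed a critical point.
The Hessian of psi is constant: H = [[-8, -4], [-4, -6]].
det(H) = (-8)·(-6) − (-4)² = 32.
det(H) > 0 and tr(H) = -14 < 0, so H is negative definite and the point is a local maximum.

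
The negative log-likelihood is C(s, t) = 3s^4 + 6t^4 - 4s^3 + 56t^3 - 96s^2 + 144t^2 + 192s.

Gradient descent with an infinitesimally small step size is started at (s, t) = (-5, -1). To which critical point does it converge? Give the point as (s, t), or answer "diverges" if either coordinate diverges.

C is separable, so gradient descent decouples: s follows -∂C/∂s, t follows -∂C/∂t.
∂C/∂s = 12(s - 4)(s - 1)(s + 4); at s=-5 this is -648, so s increases.
∂C/∂t = 24t(t + 3)(t + 4); at t=-1 this is -144, so t increases.
s converges to its nearest critical value -4 (a local min of the s-part); t converges to 0. The iterate converges to (-4, 0).

(-4, 0)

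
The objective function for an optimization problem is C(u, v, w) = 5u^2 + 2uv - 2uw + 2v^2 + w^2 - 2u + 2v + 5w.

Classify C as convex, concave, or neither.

convex

C is quadratic, so its Hessian is the constant matrix H = [[10, 2, -2], [2, 4, 0], [-2, 0, 2]].
Leading principal minors: 10, 36, 56.
All positive ⇒ H ≻ 0 ⇒ convex.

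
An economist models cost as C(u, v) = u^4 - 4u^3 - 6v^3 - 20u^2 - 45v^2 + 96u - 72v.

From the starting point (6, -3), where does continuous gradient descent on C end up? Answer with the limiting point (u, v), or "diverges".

(4, -4)

C is separable, so gradient descent decouples: u follows -∂C/∂u, v follows -∂C/∂v.
∂C/∂u = 4(u - 4)(u - 2)(u + 3); at u=6 this is 288, so u decreases.
∂C/∂v = -18(v + 1)(v + 4); at v=-3 this is 36, so v decreases.
u converges to its nearest critical value 4 (a local min of the u-part); v converges to -4. The iterate converges to (4, -4).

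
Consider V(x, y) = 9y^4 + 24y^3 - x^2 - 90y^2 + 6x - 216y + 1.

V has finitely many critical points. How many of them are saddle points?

2

V separates as a function of x plus a function of y, so ∇V=0 decouples.
∂V/∂x = -2(x - 3) = 0 at x ∈ {3}; ∂V/∂y = 36(y - 2)(y + 1)(y + 3) = 0 at y ∈ {-3, -1, 2}.
The Hessian is diagonal: diag(V_xx, V_yy). Second derivatives: V_xx(3)=-2; V_yy(-3)=360, V_yy(-1)=-216, V_yy(2)=540.
Saddle points occur where the two diagonal entries have opposite signs: (3, -3), (3, 2). Count: 2.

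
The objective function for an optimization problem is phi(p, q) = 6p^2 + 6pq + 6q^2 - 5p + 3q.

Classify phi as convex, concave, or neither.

convex

phi is quadratic, so its Hessian is the constant matrix H = [[12, 6], [6, 12]].
det(H) = 108, tr(H) = 24.
det(H) > 0 and tr(H) > 0, so H is positive definite everywhere: convex.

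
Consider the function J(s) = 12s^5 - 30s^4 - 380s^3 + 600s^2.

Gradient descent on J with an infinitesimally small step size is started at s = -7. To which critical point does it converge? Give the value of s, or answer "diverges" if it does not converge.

J'(s) = 60s(s - 5)(s - 1)(s + 4), so J'(-7) = 120960.
Gradient descent moves in the -J' direction, i.e. s is decreasing.
There is no critical point below s=-7, and J' keeps the same sign, so the iterate runs off to −∞.

diverges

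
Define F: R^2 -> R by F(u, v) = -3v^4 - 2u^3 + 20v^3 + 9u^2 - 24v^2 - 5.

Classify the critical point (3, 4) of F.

local maximum

The mixed partial ∂²F/∂u∂v is 0, so the Hessian at any point is diag(F_uu, F_vv) = diag(6(-2u + 3), 12(-3v^2 + 10v - 4)).
At (3, 4): H = diag(-18, -144).
Both eigenvalues are negative, so H is negative definite: a local maximum.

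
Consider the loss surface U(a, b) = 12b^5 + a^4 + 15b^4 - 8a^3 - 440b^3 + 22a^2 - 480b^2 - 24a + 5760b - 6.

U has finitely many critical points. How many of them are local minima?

4

U separates as a function of a plus a function of b, so ∇U=0 decouples.
∂U/∂a = 4(a - 3)(a - 2)(a - 1) = 0 at a ∈ {1, 2, 3}; ∂U/∂b = 60(b - 4)(b - 2)(b + 3)(b + 4) = 0 at b ∈ {-4, -3, 2, 4}.
The Hessian is diagonal: diag(U_aa, U_bb). Second derivatives: U_aa(1)=8, U_aa(2)=-4, U_aa(3)=8; U_bb(-4)=-2880, U_bb(-3)=2100, U_bb(2)=-3600, U_bb(4)=6720.
Local minima occur where both diagonal entries positive: (1, -3), (1, 4), (3, -3), (3, 4). Count: 4.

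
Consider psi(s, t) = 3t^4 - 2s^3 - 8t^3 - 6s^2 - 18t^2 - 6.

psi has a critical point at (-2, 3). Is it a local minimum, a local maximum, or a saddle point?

The mixed partial ∂²psi/∂s∂t is 0, so the Hessian at any point is diag(psi_ss, psi_tt) = diag(-12(s + 1), 12(3t^2 - 4t - 3)).
At (-2, 3): H = diag(12, 144).
Both eigenvalues are positive, so H is positive definite: a local minimum.

local minimum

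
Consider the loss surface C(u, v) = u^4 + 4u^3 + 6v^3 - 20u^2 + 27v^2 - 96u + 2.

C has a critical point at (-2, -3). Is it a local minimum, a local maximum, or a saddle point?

The mixed partial ∂²C/∂u∂v is 0, so the Hessian at any point is diag(C_uu, C_vv) = diag(4(3u^2 + 6u - 10), 18(2v + 3)).
At (-2, -3): H = diag(-40, -54).
Both eigenvalues are negative, so H is negative definite: a local maximum.

local maximum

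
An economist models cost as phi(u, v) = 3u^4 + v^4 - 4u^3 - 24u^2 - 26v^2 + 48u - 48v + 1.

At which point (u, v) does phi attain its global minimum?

(-2, 4)

phi(u,v) separates as P(u) + Q(v) + 1, so its minimum is min P + min Q + 1.
P'(u) = 12(u - 2)(u - 1)(u + 2) vanishes at u ∈ {-2, 1, 2}; Q'(v) = 4(v - 4)(v + 1)(v + 3) vanishes at v ∈ {-3, -1, 4}.
Local minima of P (where P''>0): P(-2)=-112, P(2)=16. Local minima of Q: Q(-3)=-9, Q(4)=-352.
So the global minimum of phi is P(-2) + Q(4) + 1 = -112 − 352 + 1 = -463, attained at (-2, 4).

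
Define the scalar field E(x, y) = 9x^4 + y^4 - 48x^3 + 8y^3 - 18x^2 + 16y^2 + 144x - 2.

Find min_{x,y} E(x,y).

E(x,y) separates as P(x) + Q(y) − 2, so its minimum is min P + min Q − 2.
P'(x) = 36(x - 4)(x - 1)(x + 1) vanishes at x ∈ {-1, 1, 4}; Q'(y) = 4y(y + 2)(y + 4) vanishes at y ∈ {-4, -2, 0}.
Local minima of P (where P''>0): P(-1)=-105, P(4)=-480. Local minima of Q: Q(-4)=0, Q(0)=0.
So the global minimum of E is P(4) + Q(-4) − 2 = -480 + 0 − 2 = -482, attained at (4, -4).

-482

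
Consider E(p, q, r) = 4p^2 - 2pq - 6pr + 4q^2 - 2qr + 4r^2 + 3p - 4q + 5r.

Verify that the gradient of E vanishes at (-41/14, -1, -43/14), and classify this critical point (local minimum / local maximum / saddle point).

∇E = (8p - 2q - 6r + 3, -2p + 8q - 2r - 4, -6p - 2q + 8r + 5); substituting (-41/14, -1, -43/14) gives ∇E = (0, 0, 0), so (-41/14, -1, -43/14) is indeed a critical point.
The Hessian is constant: H = [[8, -2, -6], [-2, 8, -2], [-6, -2, 8]].
Leading principal minors: Δ₁ = 8, Δ₂ = 60, Δ₃ = 112.
All leading minors are positive, so H is positive definite: a local minimum.

local minimum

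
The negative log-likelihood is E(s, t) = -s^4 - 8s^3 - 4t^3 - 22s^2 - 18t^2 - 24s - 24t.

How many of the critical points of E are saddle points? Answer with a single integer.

E separates as a function of s plus a function of t, so ∇E=0 decouples.
∂E/∂s = -4(s + 1)(s + 2)(s + 3) = 0 at s ∈ {-3, -2, -1}; ∂E/∂t = -12(t + 1)(t + 2) = 0 at t ∈ {-2, -1}.
The Hessian is diagonal: diag(E_ss, E_tt). Second derivatives: E_ss(-3)=-8, E_ss(-2)=4, E_ss(-1)=-8; E_tt(-2)=12, E_tt(-1)=-12.
Saddle points occur where the two diagonal entries have opposite signs: (-3, -2), (-2, -1), (-1, -2). Count: 3.

3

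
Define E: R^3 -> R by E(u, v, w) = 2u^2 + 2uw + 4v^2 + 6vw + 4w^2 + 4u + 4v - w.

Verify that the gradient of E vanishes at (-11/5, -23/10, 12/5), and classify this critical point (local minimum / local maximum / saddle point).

local minimum

∇E = (4u + 2w + 4, 8v + 6w + 4, 2u + 6v + 8w - 1); substituting (-11/5, -23/10, 12/5) gives ∇E = (0, 0, 0), so (-11/5, -23/10, 12/5) is indeed a critical point.
The Hessian is constant: H = [[4, 0, 2], [0, 8, 6], [2, 6, 8]].
Leading principal minors: Δ₁ = 4, Δ₂ = 32, Δ₃ = 80.
All leading minors are positive, so H is positive definite: a local minimum.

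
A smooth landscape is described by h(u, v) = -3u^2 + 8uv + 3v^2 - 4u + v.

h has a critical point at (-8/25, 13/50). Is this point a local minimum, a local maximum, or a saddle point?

The Hessian of h is constant: H = [[-6, 8], [8, 6]].
det(H) = (-6)·6 − 8² = -100.
Since det(H) < 0, H is indefinite and the critical point is a saddle point.

saddle point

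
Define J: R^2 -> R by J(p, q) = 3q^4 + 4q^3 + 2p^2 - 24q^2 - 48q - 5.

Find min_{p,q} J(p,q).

J(p,q) separates as A(p) + B(q) − 5, so its minimum is min A + min B − 5.
A'(p) = 4p vanishes at p ∈ {0}; B'(q) = 12(q - 2)(q + 1)(q + 2) vanishes at q ∈ {-2, -1, 2}.
Local minima of A (where A''>0): A(0)=0. Local minima of B: B(-2)=16, B(2)=-112.
So the global minimum of J is A(0) + B(2) − 5 = 0 − 112 − 5 = -117, attained at (0, 2).

-117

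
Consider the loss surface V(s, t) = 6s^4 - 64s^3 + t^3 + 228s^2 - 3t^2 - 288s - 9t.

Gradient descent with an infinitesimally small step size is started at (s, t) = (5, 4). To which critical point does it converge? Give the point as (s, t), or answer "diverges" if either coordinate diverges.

V is separable, so gradient descent decouples: s follows -∂V/∂s, t follows -∂V/∂t.
∂V/∂s = 24(s - 4)(s - 3)(s - 1); at s=5 this is 192, so s decreases.
∂V/∂t = 3(t - 3)(t + 1); at t=4 this is 15, so t decreases.
s converges to its nearest critical value 4 (a local min of the s-part); t converges to 3. The iterate converges to (4, 3).

(4, 3)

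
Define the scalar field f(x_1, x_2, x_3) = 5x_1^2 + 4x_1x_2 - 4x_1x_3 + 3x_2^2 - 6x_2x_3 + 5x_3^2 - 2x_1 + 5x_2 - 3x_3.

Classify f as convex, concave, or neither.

f is quadratic, so its Hessian is the constant matrix H = [[10, 4, -4], [4, 6, -6], [-4, -6, 10]].
Leading principal minors: 10, 44, 176.
All positive ⇒ H ≻ 0 ⇒ convex.

convex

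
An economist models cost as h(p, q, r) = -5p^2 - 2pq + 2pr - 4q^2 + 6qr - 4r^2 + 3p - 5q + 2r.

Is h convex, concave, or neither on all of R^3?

concave

h is quadratic, so its Hessian is the constant matrix H = [[-10, -2, 2], [-2, -8, 6], [2, 6, -8]].
Leading principal minors: -10, 76, -264.
Signs alternate −, +, − ⇒ H ≺ 0 ⇒ concave.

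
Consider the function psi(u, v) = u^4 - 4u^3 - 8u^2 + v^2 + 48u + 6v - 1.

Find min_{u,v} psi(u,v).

psi(u,v) separates as P(u) + Q(v) − 1, so its minimum is min P + min Q − 1.
P'(u) = 4(u - 3)(u - 2)(u + 2) vanishes at u ∈ {-2, 2, 3}; Q'(v) = 2v + 6 vanishes at v ∈ {-3}.
Local minima of P (where P''>0): P(-2)=-80, P(3)=45. Local minima of Q: Q(-3)=-9.
So the global minimum of psi is P(-2) + Q(-3) − 1 = -80 − 9 − 1 = -90, attained at (-2, -3).

-90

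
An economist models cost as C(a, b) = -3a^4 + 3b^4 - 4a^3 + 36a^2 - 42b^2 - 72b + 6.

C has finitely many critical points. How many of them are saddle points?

C separates as a function of a plus a function of b, so ∇C=0 decouples.
∂C/∂a = -12a(a - 2)(a + 3) = 0 at a ∈ {-3, 0, 2}; ∂C/∂b = 12(b - 3)(b + 1)(b + 2) = 0 at b ∈ {-2, -1, 3}.
The Hessian is diagonal: diag(C_aa, C_bb). Second derivatives: C_aa(-3)=-180, C_aa(0)=72, C_aa(2)=-120; C_bb(-2)=60, C_bb(-1)=-48, C_bb(3)=240.
Saddle points occur where the two diagonal entries have opposite signs: (-3, -2), (-3, 3), (0, -1), (2, -2), (2, 3). Count: 5.

5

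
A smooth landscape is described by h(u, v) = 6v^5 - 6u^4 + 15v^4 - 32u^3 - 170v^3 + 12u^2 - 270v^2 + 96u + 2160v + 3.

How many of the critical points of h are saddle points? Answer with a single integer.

h separates as a function of u plus a function of v, so ∇h=0 decouples.
∂h/∂u = -24(u - 1)(u + 1)(u + 4) = 0 at u ∈ {-4, -1, 1}; ∂h/∂v = 30(v - 3)(v - 2)(v + 3)(v + 4) = 0 at v ∈ {-4, -3, 2, 3}.
The Hessian is diagonal: diag(h_uu, h_vv). Second derivatives: h_uu(-4)=-360, h_uu(-1)=144, h_uu(1)=-240; h_vv(-4)=-1260, h_vv(-3)=900, h_vv(2)=-900, h_vv(3)=1260.
Saddle points occur where the two diagonal entries have opposite signs: (-4, -3), (-4, 3), (-1, -4), (-1, 2), (1, -3), (1, 3). Count: 6.

6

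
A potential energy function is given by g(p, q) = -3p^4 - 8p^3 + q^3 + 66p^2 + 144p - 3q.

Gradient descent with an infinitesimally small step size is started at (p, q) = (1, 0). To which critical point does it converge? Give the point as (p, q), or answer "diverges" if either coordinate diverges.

g is separable, so gradient descent decouples: p follows -∂g/∂p, q follows -∂g/∂q.
∂g/∂p = -12(p - 3)(p + 1)(p + 4); at p=1 this is 240, so p decreases.
∂g/∂q = 3(q - 1)(q + 1); at q=0 this is -3, so q increases.
p converges to its nearest critical value -1 (a local min of the p-part); q converges to 1. The iterate converges to (-1, 1).

(-1, 1)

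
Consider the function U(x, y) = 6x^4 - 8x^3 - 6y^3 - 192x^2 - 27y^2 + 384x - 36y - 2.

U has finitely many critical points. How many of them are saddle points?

U separates as a function of x plus a function of y, so ∇U=0 decouples.
∂U/∂x = 24(x - 4)(x - 1)(x + 4) = 0 at x ∈ {-4, 1, 4}; ∂U/∂y = -18(y + 1)(y + 2) = 0 at y ∈ {-2, -1}.
The Hessian is diagonal: diag(U_xx, U_yy). Second derivatives: U_xx(-4)=960, U_xx(1)=-360, U_xx(4)=576; U_yy(-2)=18, U_yy(-1)=-18.
Saddle points occur where the two diagonal entries have opposite signs: (-4, -1), (1, -2), (4, -1). Count: 3.

3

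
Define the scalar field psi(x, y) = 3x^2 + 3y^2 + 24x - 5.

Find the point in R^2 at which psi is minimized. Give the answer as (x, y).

(-4, 0)

psi(x,y) separates as P(x) + Q(y) − 5, so its minimum is min P + min Q − 5.
P'(x) = 6x + 24 vanishes at x ∈ {-4}; Q'(y) = 6y vanishes at y ∈ {0}.
Local minima of P (where P''>0): P(-4)=-48. Local minima of Q: Q(0)=0.
So the global minimum of psi is P(-4) + Q(0) − 5 = -48 + 0 − 5 = -53, attained at (-4, 0).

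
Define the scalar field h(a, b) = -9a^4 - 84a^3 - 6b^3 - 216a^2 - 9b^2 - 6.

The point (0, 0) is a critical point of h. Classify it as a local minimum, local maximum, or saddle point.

The mixed partial ∂²h/∂a∂b is 0, so the Hessian at any point is diag(h_aa, h_bb) = diag(-36(3a^2 + 14a + 12), -18(2b + 1)).
At (0, 0): H = diag(-432, -18).
Both eigenvalues are negative, so H is negative definite: a local maximum.

local maximum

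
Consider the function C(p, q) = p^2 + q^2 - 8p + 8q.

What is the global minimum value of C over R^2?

C(p,q) separates as A(p) + B(q), so its minimum is min A + min B.
A'(p) = 2p - 8 vanishes at p ∈ {4}; B'(q) = 2q + 8 vanishes at q ∈ {-4}.
Local minima of A (where A''>0): A(4)=-16. Local minima of B: B(-4)=-16.
So the global minimum of C is A(4) + B(-4) = -16 − 16 = -32, attained at (4, -4).

-32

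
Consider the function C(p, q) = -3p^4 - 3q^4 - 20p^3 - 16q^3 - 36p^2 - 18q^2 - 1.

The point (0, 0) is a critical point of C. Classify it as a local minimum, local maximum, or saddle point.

The mixed partial ∂²C/∂p∂q is 0, so the Hessian at any point is diag(C_pp, C_qq) = diag(-12(3p^2 + 10p + 6), -12(3q^2 + 8q + 3)).
At (0, 0): H = diag(-72, -36).
Both eigenvalues are negative, so H is negative definite: a local maximum.

local maximum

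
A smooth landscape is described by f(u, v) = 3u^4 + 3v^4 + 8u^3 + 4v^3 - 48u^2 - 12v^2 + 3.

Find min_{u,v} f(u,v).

f(u,v) separates as P(u) + Q(v) + 3, so its minimum is min P + min Q + 3.
P'(u) = 12u(u - 2)(u + 4) vanishes at u ∈ {-4, 0, 2}; Q'(v) = 12v(v - 1)(v + 2) vanishes at v ∈ {-2, 0, 1}.
Local minima of P (where P''>0): P(-4)=-512, P(2)=-80. Local minima of Q: Q(-2)=-32, Q(1)=-5.
So the global minimum of f is P(-4) + Q(-2) + 3 = -512 − 32 + 3 = -541, attained at (-4, -2).

-541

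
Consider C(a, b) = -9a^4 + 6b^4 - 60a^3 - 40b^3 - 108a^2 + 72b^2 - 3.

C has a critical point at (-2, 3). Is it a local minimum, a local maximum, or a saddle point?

The mixed partial ∂²C/∂a∂b is 0, so the Hessian at any point is diag(C_aa, C_bb) = diag(-36(3a^2 + 10a + 6), 24(3b^2 - 10b + 6)).
At (-2, 3): H = diag(72, 72).
Both eigenvalues are positive, so H is positive definite: a local minimum.

local minimum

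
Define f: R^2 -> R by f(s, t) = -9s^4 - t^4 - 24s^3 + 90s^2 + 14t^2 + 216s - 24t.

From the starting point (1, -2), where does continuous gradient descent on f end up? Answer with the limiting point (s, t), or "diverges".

f is separable, so gradient descent decouples: s follows -∂f/∂s, t follows -∂f/∂t.
∂f/∂s = -36(s - 2)(s + 1)(s + 3); at s=1 this is 288, so s decreases.
∂f/∂t = -4(t - 2)(t - 1)(t + 3); at t=-2 this is -48, so t increases.
s converges to its nearest critical value -1 (a local min of the s-part); t converges to 1. The iterate converges to (-1, 1).

(-1, 1)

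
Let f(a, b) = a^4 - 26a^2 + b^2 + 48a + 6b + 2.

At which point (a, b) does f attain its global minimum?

(-4, -3)

f(a,b) separates as P(a) + Q(b) + 2, so its minimum is min P + min Q + 2.
P'(a) = 4(a - 3)(a - 1)(a + 4) vanishes at a ∈ {-4, 1, 3}; Q'(b) = 2b + 6 vanishes at b ∈ {-3}.
Local minima of P (where P''>0): P(-4)=-352, P(3)=-9. Local minima of Q: Q(-3)=-9.
So the global minimum of f is P(-4) + Q(-3) + 2 = -352 − 9 + 2 = -359, attained at (-4, -3).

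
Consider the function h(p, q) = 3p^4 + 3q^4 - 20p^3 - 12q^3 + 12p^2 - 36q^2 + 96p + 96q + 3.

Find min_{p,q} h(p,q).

h(p,q) separates as A(p) + B(q) + 3, so its minimum is min A + min B + 3.
A'(p) = 12(p - 4)(p - 2)(p + 1) vanishes at p ∈ {-1, 2, 4}; B'(q) = 12(q - 4)(q - 1)(q + 2) vanishes at q ∈ {-2, 1, 4}.
Local minima of A (where A''>0): A(-1)=-61, A(4)=64. Local minima of B: B(-2)=-192, B(4)=-192.
So the global minimum of h is A(-1) + B(-2) + 3 = -61 − 192 + 3 = -250, attained at (-1, -2).

-250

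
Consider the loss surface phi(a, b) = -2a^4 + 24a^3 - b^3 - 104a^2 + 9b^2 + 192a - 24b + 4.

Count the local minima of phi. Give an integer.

phi separates as a function of a plus a function of b, so ∇phi=0 decouples.
∂phi/∂a = -8(a - 4)(a - 3)(a - 2) = 0 at a ∈ {2, 3, 4}; ∂phi/∂b = -3(b - 4)(b - 2) = 0 at b ∈ {2, 4}.
The Hessian is diagonal: diag(phi_aa, phi_bb). Second derivatives: phi_aa(2)=-16, phi_aa(3)=8, phi_aa(4)=-16; phi_bb(2)=6, phi_bb(4)=-6.
Local minima occur where both diagonal entries positive: (3, 2). Count: 1.

1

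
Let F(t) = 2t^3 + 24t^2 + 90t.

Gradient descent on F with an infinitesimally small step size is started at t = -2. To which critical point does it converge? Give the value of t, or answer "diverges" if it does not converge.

F'(t) = 6(t + 3)(t + 5), so F'(-2) = 18.
Gradient descent moves in the -F' direction, i.e. t is decreasing.
The nearest critical point in that direction is t = -3, where F'' = 12 > 0 (a local minimum). The iterate converges there.

-3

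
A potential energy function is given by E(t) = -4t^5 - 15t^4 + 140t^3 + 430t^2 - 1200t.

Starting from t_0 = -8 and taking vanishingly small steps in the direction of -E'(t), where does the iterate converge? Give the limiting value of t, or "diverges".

-5

E'(t) = -20(t - 4)(t - 1)(t + 3)(t + 5), so E'(-8) = -32400.
Gradient descent moves in the -E' direction, i.e. t is increasing.
The nearest critical point in that direction is t = -5, where E'' = 2160 > 0 (a local minimum). The iterate converges there.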